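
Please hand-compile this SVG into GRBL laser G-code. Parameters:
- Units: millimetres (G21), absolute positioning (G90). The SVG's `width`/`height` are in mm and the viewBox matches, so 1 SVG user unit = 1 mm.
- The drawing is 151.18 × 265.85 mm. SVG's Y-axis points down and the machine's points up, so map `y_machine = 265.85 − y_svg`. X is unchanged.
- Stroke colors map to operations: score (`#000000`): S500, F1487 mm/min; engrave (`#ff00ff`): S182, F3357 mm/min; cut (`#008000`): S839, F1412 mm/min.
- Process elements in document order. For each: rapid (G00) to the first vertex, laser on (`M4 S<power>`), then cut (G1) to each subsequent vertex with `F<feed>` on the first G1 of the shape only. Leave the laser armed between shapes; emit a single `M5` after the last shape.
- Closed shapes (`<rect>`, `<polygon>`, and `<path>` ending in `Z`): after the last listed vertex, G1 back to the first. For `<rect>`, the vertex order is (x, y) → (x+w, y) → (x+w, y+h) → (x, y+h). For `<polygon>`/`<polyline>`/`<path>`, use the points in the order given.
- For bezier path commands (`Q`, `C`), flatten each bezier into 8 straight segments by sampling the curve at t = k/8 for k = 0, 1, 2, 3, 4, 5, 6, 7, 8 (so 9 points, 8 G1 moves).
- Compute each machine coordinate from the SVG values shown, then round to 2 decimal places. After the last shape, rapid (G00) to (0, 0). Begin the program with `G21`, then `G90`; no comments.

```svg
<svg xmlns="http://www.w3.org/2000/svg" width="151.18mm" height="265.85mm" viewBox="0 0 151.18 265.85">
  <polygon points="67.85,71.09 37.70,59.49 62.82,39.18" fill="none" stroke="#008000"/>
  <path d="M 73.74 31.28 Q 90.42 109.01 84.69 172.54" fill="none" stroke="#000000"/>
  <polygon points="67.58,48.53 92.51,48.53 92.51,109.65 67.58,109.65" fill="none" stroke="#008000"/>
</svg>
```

G21
G90
G00 X67.85 Y194.76
M4 S839
G1 X37.70 Y206.36 F1412
G1 X62.82 Y226.67
G1 X67.85 Y194.76
G00 X73.74 Y234.57
M4 S500
G1 X77.56 Y215.36 F1487
G1 X80.68 Y196.59
G1 X83.10 Y178.27
G1 X84.82 Y160.39
G1 X85.84 Y142.95
G1 X86.15 Y125.96
G1 X85.77 Y109.41
G1 X84.69 Y93.31
G00 X67.58 Y217.32
M4 S839
G1 X92.51 Y217.32 F1412
G1 X92.51 Y156.20
G1 X67.58 Y156.20
G1 X67.58 Y217.32
M5
G00 X0.00 Y0.00

1 u = 1 mm; y_m = 265.85 − y.

[1] `<polygon>` regular polygon, #008000→cut S839 F1412: (67.85,194.76) → (37.70,206.36) → (62.82,226.67) → (67.85,194.76) (closed)

[2] `<path>` quadratic bezier, #000000→score S500 F1487: (73.74,234.57) → (77.56,215.36) → (80.68,196.59) → (83.10,178.27) → (84.82,160.39) → (85.84,142.95) → (86.15,125.96) → (85.77,109.41) → (84.69,93.31)

[3] `<polygon>` rectangle, #008000→cut S839 F1412: (67.58,217.32) → (92.51,217.32) → (92.51,156.20) → (67.58,156.20) → (67.58,217.32) (closed)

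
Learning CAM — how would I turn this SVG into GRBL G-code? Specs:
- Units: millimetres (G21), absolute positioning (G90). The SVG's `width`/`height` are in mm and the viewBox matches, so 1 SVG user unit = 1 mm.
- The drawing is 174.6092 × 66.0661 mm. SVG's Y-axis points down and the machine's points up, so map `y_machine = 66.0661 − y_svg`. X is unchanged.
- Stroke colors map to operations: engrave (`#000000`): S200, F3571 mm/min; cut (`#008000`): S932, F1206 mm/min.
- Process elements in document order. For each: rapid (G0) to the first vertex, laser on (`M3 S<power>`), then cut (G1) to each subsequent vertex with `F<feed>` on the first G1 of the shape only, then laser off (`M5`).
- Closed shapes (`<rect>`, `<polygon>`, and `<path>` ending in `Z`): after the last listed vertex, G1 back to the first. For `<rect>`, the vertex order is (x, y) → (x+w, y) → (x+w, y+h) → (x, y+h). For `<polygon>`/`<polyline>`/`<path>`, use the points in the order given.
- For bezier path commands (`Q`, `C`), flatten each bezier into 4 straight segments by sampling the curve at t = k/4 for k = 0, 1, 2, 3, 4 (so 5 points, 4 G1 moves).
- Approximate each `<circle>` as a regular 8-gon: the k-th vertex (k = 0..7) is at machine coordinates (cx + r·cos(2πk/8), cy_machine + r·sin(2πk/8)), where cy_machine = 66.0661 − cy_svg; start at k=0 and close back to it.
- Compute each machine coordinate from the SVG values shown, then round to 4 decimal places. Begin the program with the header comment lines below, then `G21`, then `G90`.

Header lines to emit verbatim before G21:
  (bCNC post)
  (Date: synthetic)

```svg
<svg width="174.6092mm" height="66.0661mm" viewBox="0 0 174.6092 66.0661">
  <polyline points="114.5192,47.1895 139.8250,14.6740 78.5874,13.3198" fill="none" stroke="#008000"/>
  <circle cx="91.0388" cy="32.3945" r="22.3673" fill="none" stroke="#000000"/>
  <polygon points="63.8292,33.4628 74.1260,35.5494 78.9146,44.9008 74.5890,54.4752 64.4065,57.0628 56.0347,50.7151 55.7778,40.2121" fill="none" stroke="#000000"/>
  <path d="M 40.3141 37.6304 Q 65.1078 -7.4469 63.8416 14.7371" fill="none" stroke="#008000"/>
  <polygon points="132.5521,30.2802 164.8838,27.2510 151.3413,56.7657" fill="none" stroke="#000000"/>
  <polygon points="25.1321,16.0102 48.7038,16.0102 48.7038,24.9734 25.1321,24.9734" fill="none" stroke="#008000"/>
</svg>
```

Since the viewBox matches the mm dimensions, user units are millimetres directly. The only transform is the Y-flip y_m = 66.0661 − y_svg.

Shape 1 is a open polyline drawn with `<polyline>`. Its stroke #008000 means cut at S932, F1206. After flipping Y the toolpath is (114.5192,18.8766) → (139.8250,51.3921) → (78.5874,52.7463).

Shape 2 is a circle drawn with `<circle>`. Its stroke #000000 means engrave at S200, F3571. After flipping Y the toolpath is (113.4061,33.6716) → (106.8549,49.4877) → (91.0388,56.0389) → (75.2227,49.4877) → (68.6715,33.6716) → (75.2227,17.8555) → (91.0388,11.3043) → (106.8549,17.8555) → (113.4061,33.6716), returning to the start.

Shape 3 is a regular polygon drawn with `<polygon>`. Its stroke #000000 means engrave at S200, F3571. After flipping Y the toolpath is (63.8292,32.6033) → (74.1260,30.5167) → (78.9146,21.1653) → (74.5890,11.5909) → (64.4065,9.0033) → (56.0347,15.3510) → (55.7778,25.8540) → (63.8292,32.6033), returning to the start.

Shape 4 is a quadratic bezier drawn with `<path>`. Its stroke #008000 means cut at S932, F1206. After flipping Y the toolpath is (40.3141,28.4357) → (51.0822,46.7705) → (58.5928,56.6977) → (62.8460,58.2172) → (63.8416,51.3290).

Shape 5 is a regular polygon drawn with `<polygon>`. Its stroke #000000 means engrave at S200, F3571. After flipping Y the toolpath is (132.5521,35.7859) → (164.8838,38.8151) → (151.3413,9.3004) → (132.5521,35.7859), returning to the start.

Shape 6 is a rectangle drawn with `<polygon>`. Its stroke #008000 means cut at S932, F1206. After flipping Y the toolpath is (25.1321,50.0559) → (48.7038,50.0559) → (48.7038,41.0927) → (25.1321,41.0927) → (25.1321,50.0559), returning to the start.

(bCNC post)
(Date: synthetic)
G21
G90
G0 X114.5192 Y18.8766
M3 S932
G1 X139.8250 Y51.3921 F1206
G1 X78.5874 Y52.7463
M5
G0 X113.4061 Y33.6716
M3 S200
G1 X106.8549 Y49.4877 F3571
G1 X91.0388 Y56.0389
G1 X75.2227 Y49.4877
G1 X68.6715 Y33.6716
G1 X75.2227 Y17.8555
G1 X91.0388 Y11.3043
G1 X106.8549 Y17.8555
G1 X113.4061 Y33.6716
M5
G0 X63.8292 Y32.6033
M3 S200
G1 X74.1260 Y30.5167 F3571
G1 X78.9146 Y21.1653
G1 X74.5890 Y11.5909
G1 X64.4065 Y9.0033
G1 X56.0347 Y15.3510
G1 X55.7778 Y25.8540
G1 X63.8292 Y32.6033
M5
G0 X40.3141 Y28.4357
M3 S932
G1 X51.0822 Y46.7705 F1206
G1 X58.5928 Y56.6977
G1 X62.8460 Y58.2172
G1 X63.8416 Y51.3290
M5
G0 X132.5521 Y35.7859
M3 S200
G1 X164.8838 Y38.8151 F3571
G1 X151.3413 Y9.3004
G1 X132.5521 Y35.7859
M5
G0 X25.1321 Y50.0559
M3 S932
G1 X48.7038 Y50.0559 F1206
G1 X48.7038 Y41.0927
G1 X25.1321 Y41.0927
G1 X25.1321 Y50.0559
M5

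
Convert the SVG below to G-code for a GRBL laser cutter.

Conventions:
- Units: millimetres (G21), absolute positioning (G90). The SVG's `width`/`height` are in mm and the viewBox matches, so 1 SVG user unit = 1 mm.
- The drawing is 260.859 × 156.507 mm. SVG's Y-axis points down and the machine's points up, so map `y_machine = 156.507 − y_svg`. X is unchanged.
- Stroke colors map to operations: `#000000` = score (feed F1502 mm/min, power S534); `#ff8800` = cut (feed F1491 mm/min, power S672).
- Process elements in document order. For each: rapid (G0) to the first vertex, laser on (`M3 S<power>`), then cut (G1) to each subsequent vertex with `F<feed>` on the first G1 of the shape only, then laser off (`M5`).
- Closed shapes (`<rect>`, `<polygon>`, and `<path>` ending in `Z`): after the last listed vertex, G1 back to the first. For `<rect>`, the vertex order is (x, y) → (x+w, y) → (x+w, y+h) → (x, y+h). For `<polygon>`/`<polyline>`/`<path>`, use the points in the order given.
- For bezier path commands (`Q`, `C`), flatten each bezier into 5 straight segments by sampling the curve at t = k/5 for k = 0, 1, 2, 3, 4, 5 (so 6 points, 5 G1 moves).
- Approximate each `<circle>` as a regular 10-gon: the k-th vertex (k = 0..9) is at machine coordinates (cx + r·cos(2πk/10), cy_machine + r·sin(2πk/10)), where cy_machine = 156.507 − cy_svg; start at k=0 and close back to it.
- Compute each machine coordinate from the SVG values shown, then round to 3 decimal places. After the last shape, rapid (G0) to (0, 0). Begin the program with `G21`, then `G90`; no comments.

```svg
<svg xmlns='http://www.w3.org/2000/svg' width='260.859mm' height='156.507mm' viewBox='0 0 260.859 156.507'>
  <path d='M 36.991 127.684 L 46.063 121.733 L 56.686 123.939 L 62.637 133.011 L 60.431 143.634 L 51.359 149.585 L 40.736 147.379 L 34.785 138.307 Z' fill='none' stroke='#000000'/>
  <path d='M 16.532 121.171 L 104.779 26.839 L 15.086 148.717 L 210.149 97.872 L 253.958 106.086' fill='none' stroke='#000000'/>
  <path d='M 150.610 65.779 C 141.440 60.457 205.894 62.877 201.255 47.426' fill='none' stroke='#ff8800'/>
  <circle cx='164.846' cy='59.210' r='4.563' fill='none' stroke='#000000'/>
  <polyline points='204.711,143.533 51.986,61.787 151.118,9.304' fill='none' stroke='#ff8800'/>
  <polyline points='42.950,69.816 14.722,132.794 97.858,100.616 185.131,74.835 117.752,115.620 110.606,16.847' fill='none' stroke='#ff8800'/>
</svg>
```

1 u = 1 mm; y_m = 156.507 − y.

[1] `<path>` regular polygon, #000000→score S534 F1502: (36.991,28.823) → (46.063,34.774) → (56.686,32.568) → (62.637,23.496) → (60.431,12.873) → (51.359,6.922) → (40.736,9.128) → (34.785,18.200) → (36.991,28.823) (closed)

[2] `<path>` open polyline, #000000→score S534 F1502: (16.532,35.336) → (104.779,129.668) → (15.086,7.790) → (210.149,58.635) → (253.958,50.421)

[3] `<path>` cubic bezier, #ff8800→cut S672 F1491: (150.610,90.728) → (152.801,93.197) → (165.812,95.037) → (182.791,97.479) → (196.889,101.750) → (201.255,109.081)

[4] `<circle>` circle, #000000→score S534 F1502: (169.409,97.297) → (168.538,99.979) → (166.256,101.637) → (163.436,101.637) → (161.154,99.979) → (160.283,97.297) → (161.154,94.615) → (163.436,92.957) → (166.256,92.957) → (168.538,94.615) → (169.409,97.297) (closed)

[5] `<polyline>` open polyline, #ff8800→cut S672 F1491: (204.711,12.974) → (51.986,94.720) → (151.118,147.203)

[6] `<polyline>` open polyline, #ff8800→cut S672 F1491: (42.950,86.691) → (14.722,23.713) → (97.858,55.891) → (185.131,81.672) → (117.752,40.887) → (110.606,139.660)

G21
G90
G0 X36.991 Y28.823
M3 S534
G1 X46.063 Y34.774 F1502
G1 X56.686 Y32.568
G1 X62.637 Y23.496
G1 X60.431 Y12.873
G1 X51.359 Y6.922
G1 X40.736 Y9.128
G1 X34.785 Y18.200
G1 X36.991 Y28.823
M5
G0 X16.532 Y35.336
M3 S534
G1 X104.779 Y129.668 F1502
G1 X15.086 Y7.790
G1 X210.149 Y58.635
G1 X253.958 Y50.421
M5
G0 X150.610 Y90.728
M3 S672
G1 X152.801 Y93.197 F1491
G1 X165.812 Y95.037
G1 X182.791 Y97.479
G1 X196.889 Y101.750
G1 X201.255 Y109.081
M5
G0 X169.409 Y97.297
M3 S534
G1 X168.538 Y99.979 F1502
G1 X166.256 Y101.637
G1 X163.436 Y101.637
G1 X161.154 Y99.979
G1 X160.283 Y97.297
G1 X161.154 Y94.615
G1 X163.436 Y92.957
G1 X166.256 Y92.957
G1 X168.538 Y94.615
G1 X169.409 Y97.297
M5
G0 X204.711 Y12.974
M3 S672
G1 X51.986 Y94.720 F1491
G1 X151.118 Y147.203
M5
G0 X42.950 Y86.691
M3 S672
G1 X14.722 Y23.713 F1491
G1 X97.858 Y55.891
G1 X185.131 Y81.672
G1 X117.752 Y40.887
G1 X110.606 Y139.660
M5
G0 X0.000 Y0.000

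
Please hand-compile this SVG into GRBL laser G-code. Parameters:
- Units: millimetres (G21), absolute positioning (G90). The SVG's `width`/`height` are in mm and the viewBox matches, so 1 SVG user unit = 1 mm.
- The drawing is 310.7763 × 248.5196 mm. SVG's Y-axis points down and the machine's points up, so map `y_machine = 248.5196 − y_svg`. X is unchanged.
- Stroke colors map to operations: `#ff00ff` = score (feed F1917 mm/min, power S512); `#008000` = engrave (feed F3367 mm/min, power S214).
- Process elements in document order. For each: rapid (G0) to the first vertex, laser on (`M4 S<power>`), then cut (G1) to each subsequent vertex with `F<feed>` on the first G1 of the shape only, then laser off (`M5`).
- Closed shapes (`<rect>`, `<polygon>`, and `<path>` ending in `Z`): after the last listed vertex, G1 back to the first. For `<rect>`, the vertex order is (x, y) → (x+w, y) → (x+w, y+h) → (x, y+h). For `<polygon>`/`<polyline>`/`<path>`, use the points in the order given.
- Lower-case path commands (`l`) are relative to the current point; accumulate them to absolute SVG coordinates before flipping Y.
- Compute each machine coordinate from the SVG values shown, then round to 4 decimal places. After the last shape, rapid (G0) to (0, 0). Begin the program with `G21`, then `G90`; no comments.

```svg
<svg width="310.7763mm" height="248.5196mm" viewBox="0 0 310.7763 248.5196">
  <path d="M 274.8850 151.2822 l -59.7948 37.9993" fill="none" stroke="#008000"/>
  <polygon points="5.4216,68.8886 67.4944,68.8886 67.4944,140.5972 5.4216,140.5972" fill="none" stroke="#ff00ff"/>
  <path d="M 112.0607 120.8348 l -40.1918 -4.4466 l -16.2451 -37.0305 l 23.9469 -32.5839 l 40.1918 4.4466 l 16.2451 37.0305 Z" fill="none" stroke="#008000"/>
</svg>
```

G21
G90
G0 X274.8850 Y97.2374
M4 S214
G1 X215.0902 Y59.2381 F3367
M5
G0 X5.4216 Y179.6310
M4 S512
G1 X67.4944 Y179.6310 F1917
G1 X67.4944 Y107.9224
G1 X5.4216 Y107.9224
G1 X5.4216 Y179.6310
M5
G0 X112.0607 Y127.6848
M4 S214
G1 X71.8689 Y132.1314 F3367
G1 X55.6238 Y169.1619
G1 X79.5707 Y201.7458
G1 X119.7625 Y197.2992
G1 X136.0076 Y160.2687
G1 X112.0607 Y127.6848
M5
G0 X0.0000 Y0.0000

Since the viewBox matches the mm dimensions, user units are millimetres directly. The only transform is the Y-flip y_m = 248.5196 − y_svg.

Shape 1 is a line segment drawn with `<path>`. Its stroke #008000 means engrave at S214, F3367. After flipping Y the toolpath is (274.8850,97.2374) → (215.0902,59.2381).

Shape 2 is a rectangle drawn with `<polygon>`. Its stroke #ff00ff means score at S512, F1917. After flipping Y the toolpath is (5.4216,179.6310) → (67.4944,179.6310) → (67.4944,107.9224) → (5.4216,107.9224) → (5.4216,179.6310), returning to the start.

Shape 3 is a regular polygon drawn with `<path>`. Its stroke #008000 means engrave at S214, F3367. After flipping Y the toolpath is (112.0607,127.6848) → (71.8689,132.1314) → (55.6238,169.1619) → (79.5707,201.7458) → (119.7625,197.2992) → (136.0076,160.2687) → (112.0607,127.6848), returning to the start.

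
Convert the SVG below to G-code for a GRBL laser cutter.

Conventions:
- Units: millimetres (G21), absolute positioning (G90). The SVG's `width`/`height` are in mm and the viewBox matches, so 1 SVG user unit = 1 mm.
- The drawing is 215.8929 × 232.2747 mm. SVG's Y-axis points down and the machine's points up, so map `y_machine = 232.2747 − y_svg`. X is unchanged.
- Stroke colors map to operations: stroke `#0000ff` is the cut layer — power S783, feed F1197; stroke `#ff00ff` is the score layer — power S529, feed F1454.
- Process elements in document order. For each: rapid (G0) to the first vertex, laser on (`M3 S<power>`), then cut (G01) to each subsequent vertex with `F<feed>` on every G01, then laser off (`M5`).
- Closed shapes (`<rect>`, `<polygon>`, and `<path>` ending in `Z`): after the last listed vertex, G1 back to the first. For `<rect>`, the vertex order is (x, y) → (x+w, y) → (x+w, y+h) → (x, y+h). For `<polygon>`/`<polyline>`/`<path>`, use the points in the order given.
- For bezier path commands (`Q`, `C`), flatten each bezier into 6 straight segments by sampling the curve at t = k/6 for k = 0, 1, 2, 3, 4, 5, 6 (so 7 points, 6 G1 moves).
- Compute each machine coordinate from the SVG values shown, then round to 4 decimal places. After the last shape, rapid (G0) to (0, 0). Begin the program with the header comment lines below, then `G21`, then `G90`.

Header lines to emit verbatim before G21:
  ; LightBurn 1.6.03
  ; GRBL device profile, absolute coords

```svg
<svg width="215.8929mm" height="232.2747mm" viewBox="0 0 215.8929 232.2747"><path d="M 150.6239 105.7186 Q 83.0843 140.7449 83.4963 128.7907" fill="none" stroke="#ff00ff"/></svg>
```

; LightBurn 1.6.03
; GRBL device profile, absolute coords
G21
G90
G0 X150.6239 Y126.5561
M3 S529
G01 X129.9982 Y116.1857 F1454
G01 X113.1477 Y108.4253 F1454
G01 X100.0722 Y103.2749 F1454
G01 X90.7718 Y100.7346 F1454
G01 X85.2465 Y100.8043 F1454
G01 X83.4963 Y103.4840 F1454
M5
G0 X0.0000 Y0.0000

Since the viewBox matches the mm dimensions, user units are millimetres directly. The only transform is the Y-flip y_m = 232.2747 − y_svg.

Shape 1 is a quadratic bezier drawn with `<path>`. Its stroke #ff00ff means score at S529, F1454. After flipping Y the toolpath is (150.6239,126.5561) → (129.9982,116.1857) → (113.1477,108.4253) → (100.0722,103.2749) → (90.7718,100.7346) → (85.2465,100.8043) → (83.4963,103.4840).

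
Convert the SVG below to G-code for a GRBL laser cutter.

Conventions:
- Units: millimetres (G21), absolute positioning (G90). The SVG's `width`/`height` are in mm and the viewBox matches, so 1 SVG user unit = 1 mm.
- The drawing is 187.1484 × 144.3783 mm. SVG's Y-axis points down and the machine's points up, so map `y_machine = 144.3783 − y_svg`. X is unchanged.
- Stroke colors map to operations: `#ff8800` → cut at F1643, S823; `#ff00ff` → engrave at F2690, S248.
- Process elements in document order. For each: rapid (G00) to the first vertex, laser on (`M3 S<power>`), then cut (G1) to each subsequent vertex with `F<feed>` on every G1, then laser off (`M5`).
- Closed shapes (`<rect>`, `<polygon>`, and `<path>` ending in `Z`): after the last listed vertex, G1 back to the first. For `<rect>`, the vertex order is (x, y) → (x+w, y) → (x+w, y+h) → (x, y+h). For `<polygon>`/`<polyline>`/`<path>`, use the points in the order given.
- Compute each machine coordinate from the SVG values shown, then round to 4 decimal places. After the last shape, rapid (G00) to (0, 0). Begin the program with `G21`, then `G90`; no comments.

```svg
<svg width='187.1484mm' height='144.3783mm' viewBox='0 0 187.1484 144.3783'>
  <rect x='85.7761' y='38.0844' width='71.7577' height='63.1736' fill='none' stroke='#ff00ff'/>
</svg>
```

Since the viewBox matches the mm dimensions, user units are millimetres directly. The only transform is the Y-flip y_m = 144.3783 − y_svg.

Shape 1 is a rectangle drawn with `<rect>`. Its stroke #ff00ff means engrave at S248, F2690. After flipping Y the toolpath is (85.7761,106.2939) → (157.5338,106.2939) → (157.5338,43.1203) → (85.7761,43.1203) → (85.7761,106.2939), returning to the start.

G21
G90
G00 X85.7761 Y106.2939
M3 S248
G1 X157.5338 Y106.2939 F2690
G1 X157.5338 Y43.1203 F2690
G1 X85.7761 Y43.1203 F2690
G1 X85.7761 Y106.2939 F2690
M5
G00 X0.0000 Y0.0000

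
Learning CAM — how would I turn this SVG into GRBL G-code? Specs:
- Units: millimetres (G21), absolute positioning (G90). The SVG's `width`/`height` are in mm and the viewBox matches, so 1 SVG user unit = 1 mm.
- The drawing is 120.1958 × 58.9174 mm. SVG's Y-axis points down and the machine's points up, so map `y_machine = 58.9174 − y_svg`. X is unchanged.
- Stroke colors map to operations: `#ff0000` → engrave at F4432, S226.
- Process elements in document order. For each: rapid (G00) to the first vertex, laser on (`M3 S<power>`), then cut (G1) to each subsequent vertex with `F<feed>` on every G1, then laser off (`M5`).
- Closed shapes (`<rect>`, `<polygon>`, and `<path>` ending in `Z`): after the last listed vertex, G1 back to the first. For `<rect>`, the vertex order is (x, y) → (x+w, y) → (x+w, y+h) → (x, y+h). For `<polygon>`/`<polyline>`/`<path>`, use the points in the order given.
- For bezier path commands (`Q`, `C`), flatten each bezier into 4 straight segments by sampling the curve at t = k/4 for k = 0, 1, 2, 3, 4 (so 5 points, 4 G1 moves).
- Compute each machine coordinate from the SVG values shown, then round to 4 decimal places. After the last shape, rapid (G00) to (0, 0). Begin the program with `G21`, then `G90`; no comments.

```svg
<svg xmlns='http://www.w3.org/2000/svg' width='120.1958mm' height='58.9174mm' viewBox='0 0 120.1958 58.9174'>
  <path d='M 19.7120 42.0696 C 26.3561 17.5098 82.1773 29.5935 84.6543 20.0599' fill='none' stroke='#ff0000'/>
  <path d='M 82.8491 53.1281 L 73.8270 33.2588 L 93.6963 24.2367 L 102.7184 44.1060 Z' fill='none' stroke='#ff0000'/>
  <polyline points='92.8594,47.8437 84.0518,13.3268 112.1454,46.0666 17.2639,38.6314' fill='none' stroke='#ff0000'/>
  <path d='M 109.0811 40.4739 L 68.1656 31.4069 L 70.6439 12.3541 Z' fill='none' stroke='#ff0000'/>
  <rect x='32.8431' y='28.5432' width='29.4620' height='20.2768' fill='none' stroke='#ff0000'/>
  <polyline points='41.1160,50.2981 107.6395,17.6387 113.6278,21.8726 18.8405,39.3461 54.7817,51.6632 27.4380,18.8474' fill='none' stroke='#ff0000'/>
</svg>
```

viewBox `0 0 120.1958 58.9174` with mm width/height → 1 unit = 1 mm. Flip: y_m = 58.9174 − y_svg.

**Shape 1** — `<path>` cubic bezier, stroke `#ff0000` → engrave (S226, F4432). Control points (SVG): P0=(19.7120,42.0696), P1=(26.3561,17.5098), P2=(82.1773,29.5935), P3=(84.6543,20.0599); sampled at t=k/4. Machine vertices: (19.7120,16.8478) → (32.3139,29.3073) → (53.7458,33.4875) → (74.3964,34.8502) → (84.6543,38.8575). Open path.

**Shape 2** — `<path>` regular polygon, stroke `#ff0000` → engrave (S226, F4432). Machine vertices: (82.8491,5.7893) → (73.8270,25.6586) → (93.6963,34.6807) → (102.7184,14.8114) → (82.8491,5.7893). Closed: final G1 returns to the first vertex.

**Shape 3** — `<polyline>` open polyline, stroke `#ff0000` → engrave (S226, F4432). Machine vertices: (92.8594,11.0737) → (84.0518,45.5906) → (112.1454,12.8508) → (17.2639,20.2860). Open path.

**Shape 4** — `<path>` closed polygon, stroke `#ff0000` → engrave (S226, F4432). Machine vertices: (109.0811,18.4435) → (68.1656,27.5105) → (70.6439,46.5633) → (109.0811,18.4435). Closed: final G1 returns to the first vertex.

**Shape 5** — `<rect>` rectangle, stroke `#ff0000` → engrave (S226, F4432). Machine vertices: (32.8431,30.3742) → (62.3051,30.3742) → (62.3051,10.0974) → (32.8431,10.0974) → (32.8431,30.3742). Closed: final G1 returns to the first vertex.

**Shape 6** — `<polyline>` open polyline, stroke `#ff0000` → engrave (S226, F4432). Machine vertices: (41.1160,8.6193) → (107.6395,41.2787) → (113.6278,37.0448) → (18.8405,19.5713) → (54.7817,7.2542) → (27.4380,40.0700). Open path.

G21
G90
G00 X19.7120 Y16.8478
M3 S226
G1 X32.3139 Y29.3073 F4432
G1 X53.7458 Y33.4875 F4432
G1 X74.3964 Y34.8502 F4432
G1 X84.6543 Y38.8575 F4432
M5
G00 X82.8491 Y5.7893
M3 S226
G1 X73.8270 Y25.6586 F4432
G1 X93.6963 Y34.6807 F4432
G1 X102.7184 Y14.8114 F4432
G1 X82.8491 Y5.7893 F4432
M5
G00 X92.8594 Y11.0737
M3 S226
G1 X84.0518 Y45.5906 F4432
G1 X112.1454 Y12.8508 F4432
G1 X17.2639 Y20.2860 F4432
M5
G00 X109.0811 Y18.4435
M3 S226
G1 X68.1656 Y27.5105 F4432
G1 X70.6439 Y46.5633 F4432
G1 X109.0811 Y18.4435 F4432
M5
G00 X32.8431 Y30.3742
M3 S226
G1 X62.3051 Y30.3742 F4432
G1 X62.3051 Y10.0974 F4432
G1 X32.8431 Y10.0974 F4432
G1 X32.8431 Y30.3742 F4432
M5
G00 X41.1160 Y8.6193
M3 S226
G1 X107.6395 Y41.2787 F4432
G1 X113.6278 Y37.0448 F4432
G1 X18.8405 Y19.5713 F4432
G1 X54.7817 Y7.2542 F4432
G1 X27.4380 Y40.0700 F4432
M5
G00 X0.0000 Y0.0000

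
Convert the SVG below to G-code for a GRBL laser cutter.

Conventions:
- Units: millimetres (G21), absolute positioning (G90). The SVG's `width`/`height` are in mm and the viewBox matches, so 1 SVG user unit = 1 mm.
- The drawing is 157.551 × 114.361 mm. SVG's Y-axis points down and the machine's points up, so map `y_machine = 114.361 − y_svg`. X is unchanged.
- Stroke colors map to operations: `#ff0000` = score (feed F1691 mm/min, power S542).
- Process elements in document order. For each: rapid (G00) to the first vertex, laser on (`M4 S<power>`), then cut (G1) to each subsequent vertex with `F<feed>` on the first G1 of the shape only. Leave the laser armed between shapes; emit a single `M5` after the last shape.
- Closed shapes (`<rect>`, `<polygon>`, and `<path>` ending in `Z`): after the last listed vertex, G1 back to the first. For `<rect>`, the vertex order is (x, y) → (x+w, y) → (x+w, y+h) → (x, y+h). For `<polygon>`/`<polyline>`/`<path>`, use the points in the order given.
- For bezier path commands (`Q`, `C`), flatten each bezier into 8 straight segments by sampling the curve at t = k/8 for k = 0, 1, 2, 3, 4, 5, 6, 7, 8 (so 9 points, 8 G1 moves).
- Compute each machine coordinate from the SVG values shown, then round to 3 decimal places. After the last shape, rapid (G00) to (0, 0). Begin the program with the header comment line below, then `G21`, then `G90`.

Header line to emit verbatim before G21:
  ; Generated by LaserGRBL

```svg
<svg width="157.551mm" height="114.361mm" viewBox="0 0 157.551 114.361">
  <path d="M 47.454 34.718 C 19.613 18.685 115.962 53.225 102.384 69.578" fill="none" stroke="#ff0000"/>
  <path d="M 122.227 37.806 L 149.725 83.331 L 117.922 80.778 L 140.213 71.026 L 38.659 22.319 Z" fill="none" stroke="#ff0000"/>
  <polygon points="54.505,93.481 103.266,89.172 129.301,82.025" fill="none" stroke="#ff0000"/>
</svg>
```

viewBox `0 0 157.551 114.361` with mm width/height → 1 unit = 1 mm. Flip: y_m = 114.361 − y_svg.

**Shape 1** — `<path>` cubic bezier, stroke `#ff0000` → score (S542, F1691). Control points (SVG): P0=(47.454,34.718), P1=(19.613,18.685), P2=(115.962,53.225), P3=(102.384,69.578); sampled at t=k/8. Machine vertices: (47.454,79.643) → (42.378,83.419) → (46.201,83.260) → (56.180,79.971) → (69.570,74.358) → (83.630,67.227) → (95.614,59.383) → (102.780,51.634) → (102.384,44.783). Open path.

**Shape 2** — `<path>` closed polygon, stroke `#ff0000` → score (S542, F1691). Machine vertices: (122.227,76.555) → (149.725,31.030) → (117.922,33.583) → (140.213,43.335) → (38.659,92.042) → (122.227,76.555). Closed: final G1 returns to the first vertex.

**Shape 3** — `<polygon>` closed polygon, stroke `#ff0000` → score (S542, F1691). Machine vertices: (54.505,20.880) → (103.266,25.189) → (129.301,32.336) → (54.505,20.880). Closed: final G1 returns to the first vertex.

; Generated by LaserGRBL
G21
G90
G00 X47.454 Y79.643
M4 S542
G1 X42.378 Y83.419 F1691
G1 X46.201 Y83.260
G1 X56.180 Y79.971
G1 X69.570 Y74.358
G1 X83.630 Y67.227
G1 X95.614 Y59.383
G1 X102.780 Y51.634
G1 X102.384 Y44.783
G00 X122.227 Y76.555
M4 S542
G1 X149.725 Y31.030 F1691
G1 X117.922 Y33.583
G1 X140.213 Y43.335
G1 X38.659 Y92.042
G1 X122.227 Y76.555
G00 X54.505 Y20.880
M4 S542
G1 X103.266 Y25.189 F1691
G1 X129.301 Y32.336
G1 X54.505 Y20.880
M5
G00 X0.000 Y0.000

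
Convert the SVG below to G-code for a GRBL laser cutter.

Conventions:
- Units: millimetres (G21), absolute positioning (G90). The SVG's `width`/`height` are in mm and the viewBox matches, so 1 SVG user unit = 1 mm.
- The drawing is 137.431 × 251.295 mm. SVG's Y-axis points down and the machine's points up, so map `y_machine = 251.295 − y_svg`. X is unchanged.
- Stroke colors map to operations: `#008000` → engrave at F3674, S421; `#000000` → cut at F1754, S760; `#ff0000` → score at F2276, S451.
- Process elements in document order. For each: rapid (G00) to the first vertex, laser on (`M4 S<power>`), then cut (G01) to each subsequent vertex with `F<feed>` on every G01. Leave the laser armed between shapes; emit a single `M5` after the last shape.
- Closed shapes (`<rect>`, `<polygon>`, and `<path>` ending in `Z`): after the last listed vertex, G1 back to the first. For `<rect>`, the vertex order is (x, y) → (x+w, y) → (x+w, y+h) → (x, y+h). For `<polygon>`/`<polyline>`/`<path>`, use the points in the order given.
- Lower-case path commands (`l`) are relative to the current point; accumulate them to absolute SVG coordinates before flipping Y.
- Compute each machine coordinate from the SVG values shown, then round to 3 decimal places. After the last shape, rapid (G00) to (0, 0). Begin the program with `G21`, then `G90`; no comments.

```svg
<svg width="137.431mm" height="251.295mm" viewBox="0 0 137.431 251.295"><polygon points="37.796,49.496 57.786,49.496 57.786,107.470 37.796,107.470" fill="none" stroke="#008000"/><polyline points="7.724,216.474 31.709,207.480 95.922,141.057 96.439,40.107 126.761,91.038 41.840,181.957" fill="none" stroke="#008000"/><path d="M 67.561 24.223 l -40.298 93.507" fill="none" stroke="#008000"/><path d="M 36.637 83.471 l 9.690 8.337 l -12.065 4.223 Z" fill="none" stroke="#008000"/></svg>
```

1 u = 1 mm; y_m = 251.295 − y.

[1] `<polygon>` rectangle, #008000→engrave S421 F3674: (37.796,201.799) → (57.786,201.799) → (57.786,143.825) → (37.796,143.825) → (37.796,201.799) (closed)

[2] `<polyline>` open polyline, #008000→engrave S421 F3674: (7.724,34.821) → (31.709,43.815) → (95.922,110.238) → (96.439,211.188) → (126.761,160.257) → (41.840,69.338)

[3] `<path>` line segment, #008000→engrave S421 F3674: (67.561,227.072) → (27.263,133.565)

[4] `<path>` regular polygon, #008000→engrave S421 F3674: (36.637,167.824) → (46.327,159.487) → (34.262,155.264) → (36.637,167.824) (closed)

G21
G90
G00 X37.796 Y201.799
M4 S421
G01 X57.786 Y201.799 F3674
G01 X57.786 Y143.825 F3674
G01 X37.796 Y143.825 F3674
G01 X37.796 Y201.799 F3674
G00 X7.724 Y34.821
M4 S421
G01 X31.709 Y43.815 F3674
G01 X95.922 Y110.238 F3674
G01 X96.439 Y211.188 F3674
G01 X126.761 Y160.257 F3674
G01 X41.840 Y69.338 F3674
G00 X67.561 Y227.072
M4 S421
G01 X27.263 Y133.565 F3674
G00 X36.637 Y167.824
M4 S421
G01 X46.327 Y159.487 F3674
G01 X34.262 Y155.264 F3674
G01 X36.637 Y167.824 F3674
M5
G00 X0.000 Y0.000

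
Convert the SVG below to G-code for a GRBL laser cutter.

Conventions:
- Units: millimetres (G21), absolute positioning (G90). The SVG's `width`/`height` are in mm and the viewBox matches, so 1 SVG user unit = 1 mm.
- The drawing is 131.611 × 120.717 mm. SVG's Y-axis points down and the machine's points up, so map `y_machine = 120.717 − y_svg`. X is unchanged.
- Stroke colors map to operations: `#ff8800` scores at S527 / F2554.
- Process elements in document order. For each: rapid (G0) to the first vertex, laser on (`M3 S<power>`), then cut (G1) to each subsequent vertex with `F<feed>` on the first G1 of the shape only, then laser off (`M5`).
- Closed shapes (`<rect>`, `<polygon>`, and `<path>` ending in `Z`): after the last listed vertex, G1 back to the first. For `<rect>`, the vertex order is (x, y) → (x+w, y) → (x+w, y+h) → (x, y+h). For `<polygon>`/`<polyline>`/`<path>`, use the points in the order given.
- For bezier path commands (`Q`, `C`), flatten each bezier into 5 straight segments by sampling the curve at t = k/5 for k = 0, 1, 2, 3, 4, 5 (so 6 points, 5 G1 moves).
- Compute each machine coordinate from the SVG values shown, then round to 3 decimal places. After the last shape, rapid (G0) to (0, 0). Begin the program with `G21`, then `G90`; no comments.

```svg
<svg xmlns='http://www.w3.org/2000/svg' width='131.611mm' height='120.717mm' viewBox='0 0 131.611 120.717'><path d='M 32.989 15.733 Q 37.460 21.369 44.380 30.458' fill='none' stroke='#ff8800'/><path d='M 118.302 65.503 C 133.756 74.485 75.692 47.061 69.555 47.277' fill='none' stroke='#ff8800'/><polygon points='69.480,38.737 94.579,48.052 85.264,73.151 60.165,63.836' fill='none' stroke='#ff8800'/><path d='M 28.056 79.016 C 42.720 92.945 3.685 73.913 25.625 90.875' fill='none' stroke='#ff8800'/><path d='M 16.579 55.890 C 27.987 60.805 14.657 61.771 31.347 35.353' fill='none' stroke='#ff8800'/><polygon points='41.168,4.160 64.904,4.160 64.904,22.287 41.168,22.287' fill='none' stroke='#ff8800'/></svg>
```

viewBox `0 0 131.611 120.717` with mm width/height → 1 unit = 1 mm. Flip: y_m = 120.717 − y_svg.

**Shape 1** — `<path>` quadratic bezier, stroke `#ff8800` → score (S527, F2554). Control points (SVG): P0=(32.989,15.733), P1=(37.460,21.369), P2=(44.380,30.458); sampled at t=k/5. Machine vertices: (32.989,104.984) → (34.875,102.591) → (36.958,99.923) → (39.236,96.978) → (41.710,93.756) → (44.380,90.259). Open path.

**Shape 2** — `<path>` cubic bezier, stroke `#ff8800` → score (S527, F2554). Control points (SVG): P0=(118.302,65.503), P1=(133.756,74.485), P2=(75.692,47.061), P3=(69.555,47.277); sampled at t=k/5. Machine vertices: (118.302,55.214) → (119.756,53.681) → (109.587,57.812) → (93.816,64.531) → (78.465,70.765) → (69.555,73.440). Open path.

**Shape 3** — `<polygon>` regular polygon, stroke `#ff8800` → score (S527, F2554). Machine vertices: (69.480,81.980) → (94.579,72.665) → (85.264,47.566) → (60.165,56.881) → (69.480,81.980). Closed: final G1 returns to the first vertex.

**Shape 4** — `<path>` cubic bezier, stroke `#ff8800` → score (S527, F2554). Control points (SVG): P0=(28.056,79.016), P1=(42.720,92.945), P2=(3.685,73.913), P3=(25.625,90.875); sampled at t=k/5. Machine vertices: (28.056,41.701) → (31.328,36.747) → (27.216,36.394) → (21.226,37.332) → (18.861,36.252) → (25.625,29.842). Open path.

**Shape 5** — `<path>` cubic bezier, stroke `#ff8800` → score (S527, F2554). Control points (SVG): P0=(16.579,55.890), P1=(27.987,60.805), P2=(14.657,61.771), P3=(31.347,35.353); sampled at t=k/5. Machine vertices: (16.579,64.827) → (20.893,62.539) → (21.899,62.324) → (22.224,65.307) → (24.497,72.612) → (31.347,85.364). Open path.

**Shape 6** — `<polygon>` rectangle, stroke `#ff8800` → score (S527, F2554). Machine vertices: (41.168,116.557) → (64.904,116.557) → (64.904,98.430) → (41.168,98.430) → (41.168,116.557). Closed: final G1 returns to the first vertex.

G21
G90
G0 X32.989 Y104.984
M3 S527
G1 X34.875 Y102.591 F2554
G1 X36.958 Y99.923
G1 X39.236 Y96.978
G1 X41.710 Y93.756
G1 X44.380 Y90.259
M5
G0 X118.302 Y55.214
M3 S527
G1 X119.756 Y53.681 F2554
G1 X109.587 Y57.812
G1 X93.816 Y64.531
G1 X78.465 Y70.765
G1 X69.555 Y73.440
M5
G0 X69.480 Y81.980
M3 S527
G1 X94.579 Y72.665 F2554
G1 X85.264 Y47.566
G1 X60.165 Y56.881
G1 X69.480 Y81.980
M5
G0 X28.056 Y41.701
M3 S527
G1 X31.328 Y36.747 F2554
G1 X27.216 Y36.394
G1 X21.226 Y37.332
G1 X18.861 Y36.252
G1 X25.625 Y29.842
M5
G0 X16.579 Y64.827
M3 S527
G1 X20.893 Y62.539 F2554
G1 X21.899 Y62.324
G1 X22.224 Y65.307
G1 X24.497 Y72.612
G1 X31.347 Y85.364
M5
G0 X41.168 Y116.557
M3 S527
G1 X64.904 Y116.557 F2554
G1 X64.904 Y98.430
G1 X41.168 Y98.430
G1 X41.168 Y116.557
M5
G0 X0.000 Y0.000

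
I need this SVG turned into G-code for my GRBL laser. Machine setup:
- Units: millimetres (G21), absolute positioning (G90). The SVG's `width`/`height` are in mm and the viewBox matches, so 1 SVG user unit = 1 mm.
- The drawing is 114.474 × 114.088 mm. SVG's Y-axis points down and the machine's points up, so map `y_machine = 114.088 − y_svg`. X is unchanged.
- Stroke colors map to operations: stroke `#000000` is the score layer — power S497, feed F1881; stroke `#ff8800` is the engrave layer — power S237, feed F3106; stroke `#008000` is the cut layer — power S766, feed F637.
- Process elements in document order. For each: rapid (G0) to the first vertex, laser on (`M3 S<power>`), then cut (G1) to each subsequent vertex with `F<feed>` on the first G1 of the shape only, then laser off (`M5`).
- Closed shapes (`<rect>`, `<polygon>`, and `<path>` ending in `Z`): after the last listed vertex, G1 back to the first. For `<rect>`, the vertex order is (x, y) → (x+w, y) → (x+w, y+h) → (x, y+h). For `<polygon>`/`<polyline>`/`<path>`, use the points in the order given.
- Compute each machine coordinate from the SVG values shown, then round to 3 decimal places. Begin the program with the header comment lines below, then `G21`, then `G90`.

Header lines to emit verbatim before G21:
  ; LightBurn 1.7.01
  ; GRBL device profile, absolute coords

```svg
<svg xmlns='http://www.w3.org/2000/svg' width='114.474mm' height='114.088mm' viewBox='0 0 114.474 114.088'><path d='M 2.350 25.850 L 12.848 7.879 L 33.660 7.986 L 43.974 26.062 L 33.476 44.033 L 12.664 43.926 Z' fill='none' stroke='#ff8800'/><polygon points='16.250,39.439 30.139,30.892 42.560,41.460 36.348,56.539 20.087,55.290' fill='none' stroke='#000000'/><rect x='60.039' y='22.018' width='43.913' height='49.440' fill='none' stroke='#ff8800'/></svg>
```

viewBox `0 0 114.474 114.088` with mm width/height → 1 unit = 1 mm. Flip: y_m = 114.088 − y_svg.

**Shape 1** — `<path>` regular polygon, stroke `#ff8800` → engrave (S237, F3106). Machine vertices: (2.350,88.238) → (12.848,106.209) → (33.660,106.102) → (43.974,88.026) → (33.476,70.055) → (12.664,70.162) → (2.350,88.238). Closed: final G1 returns to the first vertex.

**Shape 2** — `<polygon>` regular polygon, stroke `#000000` → score (S497, F1881). Machine vertices: (16.250,74.649) → (30.139,83.196) → (42.560,72.628) → (36.348,57.549) → (20.087,58.798) → (16.250,74.649). Closed: final G1 returns to the first vertex.

**Shape 3** — `<rect>` rectangle, stroke `#ff8800` → engrave (S237, F3106). Machine vertices: (60.039,92.070) → (103.952,92.070) → (103.952,42.630) → (60.039,42.630) → (60.039,92.070). Closed: final G1 returns to the first vertex.

; LightBurn 1.7.01
; GRBL device profile, absolute coords
G21
G90
G0 X2.350 Y88.238
M3 S237
G1 X12.848 Y106.209 F3106
G1 X33.660 Y106.102
G1 X43.974 Y88.026
G1 X33.476 Y70.055
G1 X12.664 Y70.162
G1 X2.350 Y88.238
M5
G0 X16.250 Y74.649
M3 S497
G1 X30.139 Y83.196 F1881
G1 X42.560 Y72.628
G1 X36.348 Y57.549
G1 X20.087 Y58.798
G1 X16.250 Y74.649
M5
G0 X60.039 Y92.070
M3 S237
G1 X103.952 Y92.070 F3106
G1 X103.952 Y42.630
G1 X60.039 Y42.630
G1 X60.039 Y92.070
M5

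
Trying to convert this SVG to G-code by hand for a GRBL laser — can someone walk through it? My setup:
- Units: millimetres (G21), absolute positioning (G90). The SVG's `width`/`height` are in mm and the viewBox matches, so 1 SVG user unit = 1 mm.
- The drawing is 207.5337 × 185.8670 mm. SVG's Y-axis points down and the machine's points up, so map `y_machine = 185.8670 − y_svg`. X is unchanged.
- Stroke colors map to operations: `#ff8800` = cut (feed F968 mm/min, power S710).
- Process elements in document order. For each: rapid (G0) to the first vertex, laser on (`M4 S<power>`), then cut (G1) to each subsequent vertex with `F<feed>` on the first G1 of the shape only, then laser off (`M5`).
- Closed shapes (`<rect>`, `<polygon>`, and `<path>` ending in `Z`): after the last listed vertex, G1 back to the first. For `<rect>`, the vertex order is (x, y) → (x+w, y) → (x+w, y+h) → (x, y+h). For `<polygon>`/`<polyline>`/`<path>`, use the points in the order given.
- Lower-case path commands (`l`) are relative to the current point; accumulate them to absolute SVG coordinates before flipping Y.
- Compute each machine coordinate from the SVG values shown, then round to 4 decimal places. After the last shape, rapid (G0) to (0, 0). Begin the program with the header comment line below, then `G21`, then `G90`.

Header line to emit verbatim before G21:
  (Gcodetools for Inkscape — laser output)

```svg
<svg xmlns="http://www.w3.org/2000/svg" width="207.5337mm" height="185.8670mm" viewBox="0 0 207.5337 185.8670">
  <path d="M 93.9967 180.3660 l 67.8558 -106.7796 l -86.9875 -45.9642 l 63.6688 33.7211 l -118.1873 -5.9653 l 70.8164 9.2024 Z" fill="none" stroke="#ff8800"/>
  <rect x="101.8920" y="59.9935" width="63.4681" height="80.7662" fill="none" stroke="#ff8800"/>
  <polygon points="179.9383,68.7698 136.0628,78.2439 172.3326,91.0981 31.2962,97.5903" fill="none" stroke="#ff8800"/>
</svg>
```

(Gcodetools for Inkscape — laser output)
G21
G90
G0 X93.9967 Y5.5010
M4 S710
G1 X161.8525 Y112.2806 F968
G1 X74.8650 Y158.2448
G1 X138.5338 Y124.5237
G1 X20.3465 Y130.4890
G1 X91.1629 Y121.2866
G1 X93.9967 Y5.5010
M5
G0 X101.8920 Y125.8735
M4 S710
G1 X165.3601 Y125.8735 F968
G1 X165.3601 Y45.1073
G1 X101.8920 Y45.1073
G1 X101.8920 Y125.8735
M5
G0 X179.9383 Y117.0972
M4 S710
G1 X136.0628 Y107.6231 F968
G1 X172.3326 Y94.7689
G1 X31.2962 Y88.2767
G1 X179.9383 Y117.0972
M5
G0 X0.0000 Y0.0000

viewBox `0 0 207.5337 185.8670` with mm width/height → 1 unit = 1 mm. Flip: y_m = 185.8670 − y_svg.

**Shape 1** — `<path>` closed polygon, stroke `#ff8800` → cut (S710, F968). Machine vertices: (93.9967,5.5010) → (161.8525,112.2806) → (74.8650,158.2448) → (138.5338,124.5237) → (20.3465,130.4890) → (91.1629,121.2866) → (93.9967,5.5010). Closed: final G1 returns to the first vertex.

**Shape 2** — `<rect>` rectangle, stroke `#ff8800` → cut (S710, F968). Machine vertices: (101.8920,125.8735) → (165.3601,125.8735) → (165.3601,45.1073) → (101.8920,45.1073) → (101.8920,125.8735). Closed: final G1 returns to the first vertex.

**Shape 3** — `<polygon>` closed polygon, stroke `#ff8800` → cut (S710, F968). Machine vertices: (179.9383,117.0972) → (136.0628,107.6231) → (172.3326,94.7689) → (31.2962,88.2767) → (179.9383,117.0972). Closed: final G1 returns to the first vertex.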